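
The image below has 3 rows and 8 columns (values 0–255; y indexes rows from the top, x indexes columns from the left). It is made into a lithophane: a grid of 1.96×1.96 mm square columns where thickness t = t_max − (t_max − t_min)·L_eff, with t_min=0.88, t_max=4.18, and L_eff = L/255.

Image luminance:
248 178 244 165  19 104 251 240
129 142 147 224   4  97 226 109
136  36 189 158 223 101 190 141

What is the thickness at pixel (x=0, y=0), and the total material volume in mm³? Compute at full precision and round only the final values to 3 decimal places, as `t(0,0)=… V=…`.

t(0,0)=0.971 V=201.395

span = t_max - t_min = 4.18 - 0.88 = 3.300
L(0,0) = 248, L_eff = 248/255 = 0.972549
t(0,0) = 4.18 - 3.300·0.972549 = 0.971
Σt over all 3·8 pixels = 44561/850 ≈ 52.4247059
V = pitch²·Σt = 1.96²·44561/850 = 201.395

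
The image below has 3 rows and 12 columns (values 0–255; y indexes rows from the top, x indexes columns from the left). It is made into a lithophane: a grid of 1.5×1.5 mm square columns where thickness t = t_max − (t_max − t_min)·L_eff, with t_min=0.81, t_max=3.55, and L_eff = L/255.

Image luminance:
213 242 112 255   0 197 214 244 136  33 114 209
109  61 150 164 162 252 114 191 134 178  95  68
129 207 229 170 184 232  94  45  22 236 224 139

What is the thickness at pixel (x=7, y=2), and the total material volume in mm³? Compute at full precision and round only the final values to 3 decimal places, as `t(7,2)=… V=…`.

t(7,2)=3.066 V=153.177

span = t_max - t_min = 3.55 - 0.81 = 2.740
L(7,2) = 45, L_eff = 45/255 = 0.176471
t(7,2) = 3.55 - 2.740·0.176471 = 3.066
Σt over all 3·12 pixels = 434002/6375 ≈ 68.0787451
V = pitch²·Σt = 1.5²·434002/6375 = 153.177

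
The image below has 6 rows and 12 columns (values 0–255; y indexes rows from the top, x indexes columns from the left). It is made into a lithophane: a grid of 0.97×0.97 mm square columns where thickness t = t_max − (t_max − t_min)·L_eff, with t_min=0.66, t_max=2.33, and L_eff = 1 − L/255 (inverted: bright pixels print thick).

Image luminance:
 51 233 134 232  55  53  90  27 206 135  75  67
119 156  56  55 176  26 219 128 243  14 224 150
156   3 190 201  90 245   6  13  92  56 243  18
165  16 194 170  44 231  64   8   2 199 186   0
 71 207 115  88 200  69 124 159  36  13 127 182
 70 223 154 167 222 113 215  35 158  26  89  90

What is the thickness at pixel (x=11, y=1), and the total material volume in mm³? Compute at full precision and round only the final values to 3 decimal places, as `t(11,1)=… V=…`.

span = t_max - t_min = 2.33 - 0.66 = 1.670
L(11,1) = 150, L_eff = 1 - 150/255 = 0.411765 (inverted)
t(11,1) = 2.33 - 1.670·0.411765 = 1.642
Σt over all 6·12 pixels = 875361/8500 ≈ 102.9836471
V = pitch²·Σt = 0.97²·875361/8500 = 96.897

t(11,1)=1.642 V=96.897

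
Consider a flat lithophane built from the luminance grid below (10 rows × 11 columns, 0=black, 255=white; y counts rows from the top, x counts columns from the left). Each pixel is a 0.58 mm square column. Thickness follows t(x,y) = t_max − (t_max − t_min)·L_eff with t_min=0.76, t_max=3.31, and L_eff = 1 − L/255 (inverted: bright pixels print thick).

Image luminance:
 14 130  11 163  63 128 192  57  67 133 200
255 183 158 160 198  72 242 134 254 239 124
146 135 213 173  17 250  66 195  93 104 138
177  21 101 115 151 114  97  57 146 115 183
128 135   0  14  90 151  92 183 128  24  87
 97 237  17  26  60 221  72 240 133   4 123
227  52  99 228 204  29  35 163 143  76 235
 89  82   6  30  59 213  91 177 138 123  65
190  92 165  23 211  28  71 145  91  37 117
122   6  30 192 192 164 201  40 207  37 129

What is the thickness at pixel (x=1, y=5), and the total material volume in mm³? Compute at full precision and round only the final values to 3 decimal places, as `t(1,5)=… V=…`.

span = t_max - t_min = 3.31 - 0.76 = 2.550
L(1,5) = 237, L_eff = 1 - 237/255 = 0.070588 (inverted)
t(1,5) = 3.31 - 2.550·0.070588 = 3.130
Σt over all 10·11 pixels = 216.6
V = pitch²·Σt = 0.58²·216.6 = 72.864

t(1,5)=3.130 V=72.864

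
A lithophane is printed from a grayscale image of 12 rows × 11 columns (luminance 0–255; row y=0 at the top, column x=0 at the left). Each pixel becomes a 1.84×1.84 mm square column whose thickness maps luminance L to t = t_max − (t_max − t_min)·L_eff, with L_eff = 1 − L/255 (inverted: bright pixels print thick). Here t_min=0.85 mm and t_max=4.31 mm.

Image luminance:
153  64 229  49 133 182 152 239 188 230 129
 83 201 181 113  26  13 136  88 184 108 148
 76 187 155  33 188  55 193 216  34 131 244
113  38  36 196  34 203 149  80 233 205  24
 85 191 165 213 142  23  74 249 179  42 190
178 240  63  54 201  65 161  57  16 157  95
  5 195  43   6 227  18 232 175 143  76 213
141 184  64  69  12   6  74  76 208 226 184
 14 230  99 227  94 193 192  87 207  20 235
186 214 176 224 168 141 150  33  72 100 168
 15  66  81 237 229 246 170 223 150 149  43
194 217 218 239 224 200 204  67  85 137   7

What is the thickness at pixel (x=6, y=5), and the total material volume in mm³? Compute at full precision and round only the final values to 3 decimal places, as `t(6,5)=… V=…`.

span = t_max - t_min = 4.31 - 0.85 = 3.460
L(6,5) = 161, L_eff = 1 - 161/255 = 0.368627 (inverted)
t(6,5) = 4.31 - 3.460·0.368627 = 3.035
Σt over all 12·11 pixels = 18109/51 ≈ 355.0784314
V = pitch²·Σt = 1.84²·18109/51 = 1202.154

t(6,5)=3.035 V=1202.154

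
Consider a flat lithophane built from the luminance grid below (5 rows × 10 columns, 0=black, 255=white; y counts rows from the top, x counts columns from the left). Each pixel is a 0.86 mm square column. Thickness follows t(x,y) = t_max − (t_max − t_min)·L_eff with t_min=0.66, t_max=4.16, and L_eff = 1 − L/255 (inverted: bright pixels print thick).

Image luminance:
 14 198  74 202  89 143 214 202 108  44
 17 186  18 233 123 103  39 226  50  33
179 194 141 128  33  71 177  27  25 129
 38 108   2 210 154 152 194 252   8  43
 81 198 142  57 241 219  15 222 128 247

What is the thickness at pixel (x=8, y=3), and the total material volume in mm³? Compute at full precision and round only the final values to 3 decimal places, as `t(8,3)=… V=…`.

span = t_max - t_min = 4.16 - 0.66 = 3.500
L(8,3) = 8, L_eff = 1 - 8/255 = 0.968627 (inverted)
t(8,3) = 4.16 - 3.500·0.968627 = 0.770
Σt over all 5·10 pixels = 59747/510 ≈ 117.1509804
V = pitch²·Σt = 0.86²·59747/510 = 86.645

t(8,3)=0.770 V=86.645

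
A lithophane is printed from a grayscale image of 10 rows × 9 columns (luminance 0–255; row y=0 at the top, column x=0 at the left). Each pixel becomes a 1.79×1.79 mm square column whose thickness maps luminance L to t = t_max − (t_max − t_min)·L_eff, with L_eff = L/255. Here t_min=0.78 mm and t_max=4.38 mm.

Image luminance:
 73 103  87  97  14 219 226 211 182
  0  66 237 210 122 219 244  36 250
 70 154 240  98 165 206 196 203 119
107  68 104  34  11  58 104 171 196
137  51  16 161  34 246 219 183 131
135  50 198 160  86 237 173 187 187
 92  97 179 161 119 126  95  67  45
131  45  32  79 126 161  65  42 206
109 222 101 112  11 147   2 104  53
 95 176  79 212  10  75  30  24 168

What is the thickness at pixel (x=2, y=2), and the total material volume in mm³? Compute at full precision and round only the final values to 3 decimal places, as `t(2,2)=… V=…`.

t(2,2)=0.992 V=761.452

span = t_max - t_min = 4.38 - 0.78 = 3.600
L(2,2) = 240, L_eff = 240/255 = 0.941176
t(2,2) = 4.38 - 3.600·0.941176 = 0.992
Σt over all 10·9 pixels = 101001/425 ≈ 237.6494118
V = pitch²·Σt = 1.79²·101001/425 = 761.452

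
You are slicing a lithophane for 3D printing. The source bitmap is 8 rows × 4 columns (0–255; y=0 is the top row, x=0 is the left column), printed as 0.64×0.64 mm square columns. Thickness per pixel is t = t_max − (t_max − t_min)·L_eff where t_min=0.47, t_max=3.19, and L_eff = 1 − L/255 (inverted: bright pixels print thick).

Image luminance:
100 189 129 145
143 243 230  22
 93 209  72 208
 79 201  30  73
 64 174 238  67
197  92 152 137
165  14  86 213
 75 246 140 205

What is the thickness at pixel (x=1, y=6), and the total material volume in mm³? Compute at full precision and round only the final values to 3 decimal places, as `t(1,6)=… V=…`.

t(1,6)=0.619 V=25.520

span = t_max - t_min = 3.19 - 0.47 = 2.720
L(1,6) = 14, L_eff = 1 - 14/255 = 0.945098 (inverted)
t(1,6) = 3.19 - 2.720·0.945098 = 0.619
Σt over all 8·4 pixels = 62.304
V = pitch²·Σt = 0.64²·62.304 = 25.520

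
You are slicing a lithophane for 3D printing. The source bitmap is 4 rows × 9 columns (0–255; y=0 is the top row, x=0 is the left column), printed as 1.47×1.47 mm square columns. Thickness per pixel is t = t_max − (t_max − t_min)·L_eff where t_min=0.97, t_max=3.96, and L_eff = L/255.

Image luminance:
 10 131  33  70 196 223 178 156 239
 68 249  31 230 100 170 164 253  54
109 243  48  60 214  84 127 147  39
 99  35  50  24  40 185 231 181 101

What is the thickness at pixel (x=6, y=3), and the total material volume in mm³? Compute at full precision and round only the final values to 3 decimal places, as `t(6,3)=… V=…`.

t(6,3)=1.251 V=192.214

span = t_max - t_min = 3.96 - 0.97 = 2.990
L(6,3) = 231, L_eff = 231/255 = 0.905882
t(6,3) = 3.96 - 2.990·0.905882 = 1.251
Σt over all 4·9 pixels = 189021/2125 ≈ 88.9510588
V = pitch²·Σt = 1.47²·189021/2125 = 192.214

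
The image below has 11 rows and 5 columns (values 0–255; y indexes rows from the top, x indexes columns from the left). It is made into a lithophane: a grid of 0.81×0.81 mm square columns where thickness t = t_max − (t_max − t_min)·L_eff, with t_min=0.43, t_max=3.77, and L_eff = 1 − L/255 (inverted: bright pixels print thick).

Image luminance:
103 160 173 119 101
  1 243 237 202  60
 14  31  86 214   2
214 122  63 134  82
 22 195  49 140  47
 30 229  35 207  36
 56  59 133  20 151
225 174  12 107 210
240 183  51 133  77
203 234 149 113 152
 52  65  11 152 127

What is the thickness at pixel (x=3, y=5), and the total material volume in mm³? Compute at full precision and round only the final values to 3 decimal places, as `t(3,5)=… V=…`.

span = t_max - t_min = 3.77 - 0.43 = 3.340
L(3,5) = 207, L_eff = 1 - 207/255 = 0.188235 (inverted)
t(3,5) = 3.77 - 3.340·0.188235 = 3.141
Σt over all 11·5 pixels = 550807/5100 ≈ 108.0013725
V = pitch²·Σt = 0.81²·550807/5100 = 70.860

t(3,5)=3.141 V=70.860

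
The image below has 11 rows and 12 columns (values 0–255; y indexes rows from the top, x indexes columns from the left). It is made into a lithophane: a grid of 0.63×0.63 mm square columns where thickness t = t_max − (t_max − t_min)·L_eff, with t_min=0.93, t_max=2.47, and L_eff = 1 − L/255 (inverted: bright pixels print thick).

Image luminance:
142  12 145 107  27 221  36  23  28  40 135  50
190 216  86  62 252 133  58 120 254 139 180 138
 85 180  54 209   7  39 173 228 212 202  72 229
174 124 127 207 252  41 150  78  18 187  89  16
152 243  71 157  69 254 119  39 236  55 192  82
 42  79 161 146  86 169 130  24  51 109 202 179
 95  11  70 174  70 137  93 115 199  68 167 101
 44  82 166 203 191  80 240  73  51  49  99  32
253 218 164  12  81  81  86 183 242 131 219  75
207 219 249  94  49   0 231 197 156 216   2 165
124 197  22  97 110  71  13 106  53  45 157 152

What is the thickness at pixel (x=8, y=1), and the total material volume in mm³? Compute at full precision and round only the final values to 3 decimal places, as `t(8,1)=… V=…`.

span = t_max - t_min = 2.47 - 0.93 = 1.540
L(8,1) = 254, L_eff = 1 - 254/255 = 0.003922 (inverted)
t(8,1) = 2.47 - 1.540·0.003922 = 2.464
Σt over all 11·12 pixels = 939609/4250 ≈ 221.0844706
V = pitch²·Σt = 0.63²·939609/4250 = 87.748

t(8,1)=2.464 V=87.748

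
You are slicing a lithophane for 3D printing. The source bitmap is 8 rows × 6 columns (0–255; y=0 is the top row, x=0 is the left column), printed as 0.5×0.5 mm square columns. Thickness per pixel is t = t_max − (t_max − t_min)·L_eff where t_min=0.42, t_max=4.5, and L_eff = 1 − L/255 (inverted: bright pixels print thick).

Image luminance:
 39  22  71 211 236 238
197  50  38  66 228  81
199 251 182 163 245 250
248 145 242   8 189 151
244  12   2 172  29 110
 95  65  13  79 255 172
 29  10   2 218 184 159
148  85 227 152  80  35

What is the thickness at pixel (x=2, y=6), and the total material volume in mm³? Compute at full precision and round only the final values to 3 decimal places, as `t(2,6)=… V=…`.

span = t_max - t_min = 4.5 - 0.42 = 4.080
L(2,6) = 2, L_eff = 1 - 2/255 = 0.992157 (inverted)
t(2,6) = 4.5 - 4.080·0.992157 = 0.452
Σt over all 8·6 pixels = 121.392
V = pitch²·Σt = 0.5²·121.392 = 30.348

t(2,6)=0.452 V=30.348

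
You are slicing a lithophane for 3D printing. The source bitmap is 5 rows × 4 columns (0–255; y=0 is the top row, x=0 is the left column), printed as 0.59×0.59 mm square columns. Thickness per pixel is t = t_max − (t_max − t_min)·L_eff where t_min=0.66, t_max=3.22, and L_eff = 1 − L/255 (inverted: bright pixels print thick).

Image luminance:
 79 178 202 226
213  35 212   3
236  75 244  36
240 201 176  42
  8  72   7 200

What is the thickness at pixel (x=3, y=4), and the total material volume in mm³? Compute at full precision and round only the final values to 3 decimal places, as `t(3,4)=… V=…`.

span = t_max - t_min = 3.22 - 0.66 = 2.560
L(3,4) = 200, L_eff = 1 - 200/255 = 0.215686 (inverted)
t(3,4) = 3.22 - 2.560·0.215686 = 2.668
Σt over all 5·4 pixels = 17066/425 ≈ 40.1552941
V = pitch²·Σt = 0.59²·17066/425 = 13.978

t(3,4)=2.668 V=13.978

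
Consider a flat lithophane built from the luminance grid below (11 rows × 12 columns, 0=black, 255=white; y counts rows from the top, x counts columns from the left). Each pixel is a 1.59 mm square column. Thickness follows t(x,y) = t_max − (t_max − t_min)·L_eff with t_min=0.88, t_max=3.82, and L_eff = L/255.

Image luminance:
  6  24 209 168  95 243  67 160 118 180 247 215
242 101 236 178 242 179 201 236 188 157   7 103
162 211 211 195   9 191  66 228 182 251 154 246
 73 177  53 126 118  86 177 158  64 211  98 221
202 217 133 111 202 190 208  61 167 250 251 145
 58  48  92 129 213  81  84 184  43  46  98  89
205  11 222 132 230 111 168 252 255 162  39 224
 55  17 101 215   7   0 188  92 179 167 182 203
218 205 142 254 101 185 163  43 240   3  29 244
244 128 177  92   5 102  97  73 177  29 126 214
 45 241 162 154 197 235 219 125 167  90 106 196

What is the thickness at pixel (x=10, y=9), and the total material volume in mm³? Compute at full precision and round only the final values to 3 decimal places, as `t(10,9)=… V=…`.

span = t_max - t_min = 3.82 - 0.88 = 2.940
L(10,9) = 126, L_eff = 126/255 = 0.494118
t(10,9) = 3.82 - 2.940·0.494118 = 2.367
Σt over all 11·12 pixels = 1191587/4250 ≈ 280.3734118
V = pitch²·Σt = 1.59²·1191587/4250 = 708.812

t(10,9)=2.367 V=708.812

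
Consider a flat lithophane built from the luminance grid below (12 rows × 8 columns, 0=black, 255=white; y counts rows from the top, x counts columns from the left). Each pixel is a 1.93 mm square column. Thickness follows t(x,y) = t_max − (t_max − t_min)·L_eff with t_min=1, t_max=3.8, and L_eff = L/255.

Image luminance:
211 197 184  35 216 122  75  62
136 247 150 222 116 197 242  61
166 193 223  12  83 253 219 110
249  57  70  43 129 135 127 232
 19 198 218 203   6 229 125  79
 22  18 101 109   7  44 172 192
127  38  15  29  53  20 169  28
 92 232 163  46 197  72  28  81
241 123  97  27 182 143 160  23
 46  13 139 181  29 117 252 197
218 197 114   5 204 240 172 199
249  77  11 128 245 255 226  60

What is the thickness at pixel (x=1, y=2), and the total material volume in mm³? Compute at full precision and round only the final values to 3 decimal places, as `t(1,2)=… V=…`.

t(1,2)=1.681 V=848.564

span = t_max - t_min = 3.8 - 1 = 2.800
L(1,2) = 193, L_eff = 193/255 = 0.756863
t(1,2) = 3.8 - 2.800·0.756863 = 1.681
Σt over all 12·8 pixels = 290456/1275 ≈ 227.8086275
V = pitch²·Σt = 1.93²·290456/1275 = 848.564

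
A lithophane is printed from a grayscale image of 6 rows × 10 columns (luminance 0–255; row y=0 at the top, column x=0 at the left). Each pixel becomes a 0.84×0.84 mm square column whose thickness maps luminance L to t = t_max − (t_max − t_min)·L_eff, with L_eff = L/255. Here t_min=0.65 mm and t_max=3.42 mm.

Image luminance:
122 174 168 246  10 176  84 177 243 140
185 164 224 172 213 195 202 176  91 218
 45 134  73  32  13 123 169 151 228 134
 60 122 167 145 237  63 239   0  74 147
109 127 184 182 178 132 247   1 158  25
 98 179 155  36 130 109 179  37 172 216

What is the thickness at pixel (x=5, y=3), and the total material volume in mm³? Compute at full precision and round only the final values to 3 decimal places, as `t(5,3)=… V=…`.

t(5,3)=2.736 V=80.482

span = t_max - t_min = 3.42 - 0.65 = 2.770
L(5,3) = 63, L_eff = 63/255 = 0.247059
t(5,3) = 3.42 - 2.770·0.247059 = 2.736
Σt over all 6·10 pixels = 290857/2550 ≈ 114.0615686
V = pitch²·Σt = 0.84²·290857/2550 = 80.482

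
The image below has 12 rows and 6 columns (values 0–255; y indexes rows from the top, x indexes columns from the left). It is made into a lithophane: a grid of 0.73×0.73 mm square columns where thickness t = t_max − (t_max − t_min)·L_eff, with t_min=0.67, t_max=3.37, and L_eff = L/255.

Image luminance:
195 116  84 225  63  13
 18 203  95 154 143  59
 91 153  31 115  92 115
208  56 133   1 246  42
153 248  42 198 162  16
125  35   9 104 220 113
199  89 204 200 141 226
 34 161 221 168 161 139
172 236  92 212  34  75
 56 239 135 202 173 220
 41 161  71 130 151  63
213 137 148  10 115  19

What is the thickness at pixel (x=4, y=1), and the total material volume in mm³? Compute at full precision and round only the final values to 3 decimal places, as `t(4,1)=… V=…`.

span = t_max - t_min = 3.37 - 0.67 = 2.700
L(4,1) = 143, L_eff = 143/255 = 0.560784
t(4,1) = 3.37 - 2.700·0.560784 = 1.856
Σt over all 12·6 pixels = 62064/425 ≈ 146.0329412
V = pitch²·Σt = 0.73²·62064/425 = 77.821

t(4,1)=1.856 V=77.821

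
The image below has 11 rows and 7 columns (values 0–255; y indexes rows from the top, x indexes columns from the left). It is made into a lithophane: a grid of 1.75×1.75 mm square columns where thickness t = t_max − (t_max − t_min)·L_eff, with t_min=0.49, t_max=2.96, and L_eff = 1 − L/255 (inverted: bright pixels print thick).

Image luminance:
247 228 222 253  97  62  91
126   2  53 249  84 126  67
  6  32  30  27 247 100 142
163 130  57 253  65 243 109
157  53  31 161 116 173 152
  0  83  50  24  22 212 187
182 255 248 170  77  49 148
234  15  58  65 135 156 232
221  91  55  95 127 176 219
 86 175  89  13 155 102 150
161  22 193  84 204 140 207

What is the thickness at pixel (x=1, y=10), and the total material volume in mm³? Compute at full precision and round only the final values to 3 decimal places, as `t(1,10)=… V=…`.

span = t_max - t_min = 2.96 - 0.49 = 2.470
L(1,10) = 22, L_eff = 1 - 22/255 = 0.913725 (inverted)
t(1,10) = 2.96 - 2.470·0.913725 = 0.703
Σt over all 11·7 pixels = 1681601/12750 ≈ 131.8902745
V = pitch²·Σt = 1.75²·1681601/12750 = 403.914

t(1,10)=0.703 V=403.914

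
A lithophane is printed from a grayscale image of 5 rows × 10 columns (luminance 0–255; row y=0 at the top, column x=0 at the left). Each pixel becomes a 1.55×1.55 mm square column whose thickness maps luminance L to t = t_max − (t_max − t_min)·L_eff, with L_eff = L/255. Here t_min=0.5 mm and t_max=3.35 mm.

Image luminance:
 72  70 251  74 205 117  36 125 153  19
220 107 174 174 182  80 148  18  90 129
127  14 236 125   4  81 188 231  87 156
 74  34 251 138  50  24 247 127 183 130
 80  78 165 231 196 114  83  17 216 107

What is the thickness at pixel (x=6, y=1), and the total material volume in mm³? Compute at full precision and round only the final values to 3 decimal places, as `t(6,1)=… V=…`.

span = t_max - t_min = 3.35 - 0.5 = 2.850
L(6,1) = 148, L_eff = 148/255 = 0.580392
t(6,1) = 3.35 - 2.850·0.580392 = 1.696
Σt over all 5·10 pixels = 41557/425 ≈ 97.7811765
V = pitch²·Σt = 1.55²·41557/425 = 234.919

t(6,1)=1.696 V=234.919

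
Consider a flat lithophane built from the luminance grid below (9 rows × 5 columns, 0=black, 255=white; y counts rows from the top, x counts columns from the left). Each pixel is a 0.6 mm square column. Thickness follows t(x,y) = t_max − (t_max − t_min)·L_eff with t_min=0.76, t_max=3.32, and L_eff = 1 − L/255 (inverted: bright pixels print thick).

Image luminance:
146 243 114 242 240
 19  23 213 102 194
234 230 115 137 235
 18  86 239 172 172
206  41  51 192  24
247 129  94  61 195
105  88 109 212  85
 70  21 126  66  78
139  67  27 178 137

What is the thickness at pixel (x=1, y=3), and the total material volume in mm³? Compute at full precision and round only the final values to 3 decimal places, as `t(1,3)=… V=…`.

t(1,3)=1.623 V=33.715

span = t_max - t_min = 3.32 - 0.76 = 2.560
L(1,3) = 86, L_eff = 1 - 86/255 = 0.662745 (inverted)
t(1,3) = 3.32 - 2.560·0.662745 = 1.623
Σt over all 9·5 pixels = 199011/2125 ≈ 93.6522353
V = pitch²·Σt = 0.6²·199011/2125 = 33.715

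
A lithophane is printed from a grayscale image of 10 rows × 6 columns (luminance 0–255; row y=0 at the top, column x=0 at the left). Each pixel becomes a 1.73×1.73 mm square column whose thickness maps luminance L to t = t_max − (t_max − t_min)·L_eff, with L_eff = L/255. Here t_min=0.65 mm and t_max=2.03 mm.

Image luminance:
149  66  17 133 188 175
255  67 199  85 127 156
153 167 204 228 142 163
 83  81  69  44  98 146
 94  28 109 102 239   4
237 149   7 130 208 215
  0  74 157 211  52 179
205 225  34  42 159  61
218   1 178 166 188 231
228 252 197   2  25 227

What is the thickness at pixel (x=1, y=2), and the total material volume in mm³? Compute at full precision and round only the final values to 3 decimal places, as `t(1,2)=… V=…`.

t(1,2)=1.126 V=234.491

span = t_max - t_min = 2.03 - 0.65 = 1.380
L(1,2) = 167, L_eff = 167/255 = 0.654902
t(1,2) = 2.03 - 1.380·0.654902 = 1.126
Σt over all 10·6 pixels = 332983/4250 ≈ 78.3489412
V = pitch²·Σt = 1.73²·332983/4250 = 234.491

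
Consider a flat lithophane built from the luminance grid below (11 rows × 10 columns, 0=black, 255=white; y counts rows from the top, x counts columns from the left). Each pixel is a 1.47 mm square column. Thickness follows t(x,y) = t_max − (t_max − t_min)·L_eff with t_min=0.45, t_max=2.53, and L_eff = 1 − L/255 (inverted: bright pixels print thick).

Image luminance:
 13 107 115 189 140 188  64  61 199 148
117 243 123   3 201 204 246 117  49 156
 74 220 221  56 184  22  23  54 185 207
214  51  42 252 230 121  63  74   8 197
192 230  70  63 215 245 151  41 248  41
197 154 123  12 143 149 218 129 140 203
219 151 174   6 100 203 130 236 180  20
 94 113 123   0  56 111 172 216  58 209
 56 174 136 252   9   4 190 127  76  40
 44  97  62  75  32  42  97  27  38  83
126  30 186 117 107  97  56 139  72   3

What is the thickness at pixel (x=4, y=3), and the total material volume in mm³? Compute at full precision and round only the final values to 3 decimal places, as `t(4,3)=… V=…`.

span = t_max - t_min = 2.53 - 0.45 = 2.080
L(4,3) = 230, L_eff = 1 - 230/255 = 0.098039 (inverted)
t(4,3) = 2.53 - 2.080·0.098039 = 2.326
Σt over all 11·10 pixels = 403073/2550 ≈ 158.0678431
V = pitch²·Σt = 1.47²·403073/2550 = 341.569

t(4,3)=2.326 V=341.569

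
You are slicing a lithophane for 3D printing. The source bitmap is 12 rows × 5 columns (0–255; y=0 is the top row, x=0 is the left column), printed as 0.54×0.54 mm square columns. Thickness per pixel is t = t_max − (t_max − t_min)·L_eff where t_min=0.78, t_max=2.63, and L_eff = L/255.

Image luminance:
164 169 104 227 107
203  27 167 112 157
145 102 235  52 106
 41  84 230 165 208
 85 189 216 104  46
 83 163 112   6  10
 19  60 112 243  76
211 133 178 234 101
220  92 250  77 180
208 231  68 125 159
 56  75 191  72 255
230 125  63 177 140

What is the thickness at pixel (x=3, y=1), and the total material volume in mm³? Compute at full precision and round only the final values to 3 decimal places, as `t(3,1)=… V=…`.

span = t_max - t_min = 2.63 - 0.78 = 1.850
L(3,1) = 112, L_eff = 112/255 = 0.439216
t(3,1) = 2.63 - 1.850·0.439216 = 1.817
Σt over all 12·5 pixels = 25106/255 ≈ 98.4549020
V = pitch²·Σt = 0.54²·25106/255 = 28.709

t(3,1)=1.817 V=28.709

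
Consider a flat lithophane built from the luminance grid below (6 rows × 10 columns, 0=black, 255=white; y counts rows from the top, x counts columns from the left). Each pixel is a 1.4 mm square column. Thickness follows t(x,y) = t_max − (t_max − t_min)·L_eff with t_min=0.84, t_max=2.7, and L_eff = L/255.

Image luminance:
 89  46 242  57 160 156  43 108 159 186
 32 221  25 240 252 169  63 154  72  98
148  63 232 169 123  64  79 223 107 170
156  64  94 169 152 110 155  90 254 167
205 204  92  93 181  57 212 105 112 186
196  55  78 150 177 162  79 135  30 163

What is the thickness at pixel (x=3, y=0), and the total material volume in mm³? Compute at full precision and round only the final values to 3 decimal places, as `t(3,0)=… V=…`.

t(3,0)=2.284 V=202.676

span = t_max - t_min = 2.7 - 0.84 = 1.860
L(3,0) = 57, L_eff = 57/255 = 0.223529
t(3,0) = 2.7 - 1.860·0.223529 = 2.284
Σt over all 6·10 pixels = 439477/4250 ≈ 103.4063529
V = pitch²·Σt = 1.4²·439477/4250 = 202.676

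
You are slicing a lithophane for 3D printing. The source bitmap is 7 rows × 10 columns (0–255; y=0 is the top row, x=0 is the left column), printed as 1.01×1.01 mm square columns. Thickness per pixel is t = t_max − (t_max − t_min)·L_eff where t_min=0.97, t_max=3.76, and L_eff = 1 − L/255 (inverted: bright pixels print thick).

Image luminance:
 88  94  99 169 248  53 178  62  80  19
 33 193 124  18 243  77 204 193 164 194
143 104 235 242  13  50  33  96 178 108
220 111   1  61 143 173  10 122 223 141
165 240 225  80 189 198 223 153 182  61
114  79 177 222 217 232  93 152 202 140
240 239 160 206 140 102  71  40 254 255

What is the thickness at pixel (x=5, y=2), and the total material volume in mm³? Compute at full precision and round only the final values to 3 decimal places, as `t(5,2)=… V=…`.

span = t_max - t_min = 3.76 - 0.97 = 2.790
L(5,2) = 50, L_eff = 1 - 50/255 = 0.803922 (inverted)
t(5,2) = 3.76 - 2.790·0.803922 = 1.517
Σt over all 7·10 pixels = 1506313/8500 ≈ 177.2132941
V = pitch²·Σt = 1.01²·1506313/8500 = 180.775

t(5,2)=1.517 V=180.775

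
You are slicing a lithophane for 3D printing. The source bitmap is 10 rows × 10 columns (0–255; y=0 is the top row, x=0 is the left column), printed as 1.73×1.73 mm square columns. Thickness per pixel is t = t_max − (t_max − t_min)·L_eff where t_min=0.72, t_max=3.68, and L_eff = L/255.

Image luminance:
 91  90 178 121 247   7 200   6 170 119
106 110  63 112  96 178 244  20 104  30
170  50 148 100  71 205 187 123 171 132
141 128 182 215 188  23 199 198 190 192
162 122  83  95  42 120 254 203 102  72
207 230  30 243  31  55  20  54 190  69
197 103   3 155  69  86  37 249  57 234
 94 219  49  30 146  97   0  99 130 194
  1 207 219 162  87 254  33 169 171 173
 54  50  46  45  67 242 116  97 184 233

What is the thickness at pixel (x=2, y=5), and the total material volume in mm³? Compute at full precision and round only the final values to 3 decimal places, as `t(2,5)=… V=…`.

span = t_max - t_min = 3.68 - 0.72 = 2.960
L(2,5) = 30, L_eff = 30/255 = 0.117647
t(2,5) = 3.68 - 2.960·0.117647 = 3.332
Σt over all 10·10 pixels = 1417522/6375 ≈ 222.3563922
V = pitch²·Σt = 1.73²·1417522/6375 = 665.490

t(2,5)=3.332 V=665.490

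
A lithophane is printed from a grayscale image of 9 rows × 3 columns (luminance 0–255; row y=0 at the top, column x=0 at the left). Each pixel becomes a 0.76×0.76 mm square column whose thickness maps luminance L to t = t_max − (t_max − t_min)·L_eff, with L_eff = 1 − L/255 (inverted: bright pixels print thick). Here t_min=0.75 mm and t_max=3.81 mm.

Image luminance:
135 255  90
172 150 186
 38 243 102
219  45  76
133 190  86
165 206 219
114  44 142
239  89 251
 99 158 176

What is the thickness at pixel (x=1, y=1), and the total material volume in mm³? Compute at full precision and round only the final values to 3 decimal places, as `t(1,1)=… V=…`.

span = t_max - t_min = 3.81 - 0.75 = 3.060
L(1,1) = 150, L_eff = 1 - 150/255 = 0.411765 (inverted)
t(1,1) = 3.81 - 3.060·0.411765 = 2.550
Σt over all 9·3 pixels = 68.514
V = pitch²·Σt = 0.76²·68.514 = 39.574

t(1,1)=2.550 V=39.574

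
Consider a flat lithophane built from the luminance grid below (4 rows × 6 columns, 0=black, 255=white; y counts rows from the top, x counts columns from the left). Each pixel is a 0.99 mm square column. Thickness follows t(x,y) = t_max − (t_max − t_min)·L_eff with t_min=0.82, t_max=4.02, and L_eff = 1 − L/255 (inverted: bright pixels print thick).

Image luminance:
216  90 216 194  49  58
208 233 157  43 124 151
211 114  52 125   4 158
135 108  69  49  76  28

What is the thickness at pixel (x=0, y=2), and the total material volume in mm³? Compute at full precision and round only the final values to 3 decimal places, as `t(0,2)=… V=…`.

span = t_max - t_min = 4.02 - 0.82 = 3.200
L(0,2) = 211, L_eff = 1 - 211/255 = 0.172549 (inverted)
t(0,2) = 4.02 - 3.200·0.172549 = 3.468
Σt over all 4·6 pixels = 4732/85 ≈ 55.6705882
V = pitch²·Σt = 0.99²·4732/85 = 54.563

t(0,2)=3.468 V=54.563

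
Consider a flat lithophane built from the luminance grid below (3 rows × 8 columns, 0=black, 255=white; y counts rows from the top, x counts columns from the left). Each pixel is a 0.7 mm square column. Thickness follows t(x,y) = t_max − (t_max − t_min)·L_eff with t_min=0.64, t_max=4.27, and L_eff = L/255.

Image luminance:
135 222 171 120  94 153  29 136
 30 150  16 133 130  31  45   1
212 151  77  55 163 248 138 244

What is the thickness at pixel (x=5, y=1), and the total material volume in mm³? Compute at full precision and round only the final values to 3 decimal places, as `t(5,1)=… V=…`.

span = t_max - t_min = 4.27 - 0.64 = 3.630
L(5,1) = 31, L_eff = 31/255 = 0.121569
t(5,1) = 4.27 - 3.630·0.121569 = 3.829
Σt over all 3·8 pixels = 130529/2125 ≈ 61.4254118
V = pitch²·Σt = 0.7²·130529/2125 = 30.098

t(5,1)=3.829 V=30.098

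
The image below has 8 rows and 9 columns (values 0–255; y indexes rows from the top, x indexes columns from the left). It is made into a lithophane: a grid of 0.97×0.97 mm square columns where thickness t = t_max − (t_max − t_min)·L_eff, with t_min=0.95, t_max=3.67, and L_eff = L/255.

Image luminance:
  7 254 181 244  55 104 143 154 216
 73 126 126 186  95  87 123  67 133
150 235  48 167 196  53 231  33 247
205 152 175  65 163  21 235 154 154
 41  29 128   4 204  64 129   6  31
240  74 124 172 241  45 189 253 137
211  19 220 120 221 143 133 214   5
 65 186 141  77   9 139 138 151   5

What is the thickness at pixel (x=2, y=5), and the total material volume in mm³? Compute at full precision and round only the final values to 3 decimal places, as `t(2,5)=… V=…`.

span = t_max - t_min = 3.67 - 0.95 = 2.720
L(2,5) = 124, L_eff = 124/255 = 0.486275
t(2,5) = 3.67 - 2.720·0.486275 = 2.347
Σt over all 8·9 pixels = 164.336
V = pitch²·Σt = 0.97²·164.336 = 154.624

t(2,5)=2.347 V=154.624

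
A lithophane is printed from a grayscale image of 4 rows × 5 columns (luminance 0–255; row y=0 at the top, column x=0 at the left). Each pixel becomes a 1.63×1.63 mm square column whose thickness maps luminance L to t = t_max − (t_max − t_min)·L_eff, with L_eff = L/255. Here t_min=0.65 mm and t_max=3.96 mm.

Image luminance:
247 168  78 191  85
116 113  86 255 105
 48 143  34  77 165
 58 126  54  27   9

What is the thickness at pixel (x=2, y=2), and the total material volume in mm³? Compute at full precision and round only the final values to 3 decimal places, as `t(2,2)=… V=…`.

span = t_max - t_min = 3.96 - 0.65 = 3.310
L(2,2) = 34, L_eff = 34/255 = 0.133333
t(2,2) = 3.96 - 3.310·0.133333 = 3.519
Σt over all 4·5 pixels = 259273/5100 ≈ 50.8378431
V = pitch²·Σt = 1.63²·259273/5100 = 135.071

t(2,2)=3.519 V=135.071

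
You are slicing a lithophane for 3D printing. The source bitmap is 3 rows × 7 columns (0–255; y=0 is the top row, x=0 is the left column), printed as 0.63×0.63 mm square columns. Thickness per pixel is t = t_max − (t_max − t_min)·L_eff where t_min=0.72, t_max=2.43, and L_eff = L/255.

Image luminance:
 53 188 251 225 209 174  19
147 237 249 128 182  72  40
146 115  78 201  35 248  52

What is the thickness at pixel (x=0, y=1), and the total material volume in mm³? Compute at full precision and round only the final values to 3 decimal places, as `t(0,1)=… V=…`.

t(0,1)=1.444 V=12.139

span = t_max - t_min = 2.43 - 0.72 = 1.710
L(0,1) = 147, L_eff = 147/255 = 0.576471
t(0,1) = 2.43 - 1.710·0.576471 = 1.444
Σt over all 3·7 pixels = 129981/4250 ≈ 30.5837647
V = pitch²·Σt = 0.63²·129981/4250 = 12.139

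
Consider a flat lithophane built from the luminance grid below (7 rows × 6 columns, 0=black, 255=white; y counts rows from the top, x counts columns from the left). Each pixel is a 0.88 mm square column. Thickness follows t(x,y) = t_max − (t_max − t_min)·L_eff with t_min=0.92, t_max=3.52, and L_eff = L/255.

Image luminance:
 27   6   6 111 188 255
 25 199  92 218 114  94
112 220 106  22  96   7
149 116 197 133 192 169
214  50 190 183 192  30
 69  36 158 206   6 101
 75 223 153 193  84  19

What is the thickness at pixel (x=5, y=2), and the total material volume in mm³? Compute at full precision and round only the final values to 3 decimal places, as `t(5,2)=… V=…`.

span = t_max - t_min = 3.52 - 0.92 = 2.600
L(5,2) = 7, L_eff = 7/255 = 0.027451
t(5,2) = 3.52 - 2.600·0.027451 = 3.449
Σt over all 7·6 pixels = 123028/1275 ≈ 96.4925490
V = pitch²·Σt = 0.88²·123028/1275 = 74.724

t(5,2)=3.449 V=74.724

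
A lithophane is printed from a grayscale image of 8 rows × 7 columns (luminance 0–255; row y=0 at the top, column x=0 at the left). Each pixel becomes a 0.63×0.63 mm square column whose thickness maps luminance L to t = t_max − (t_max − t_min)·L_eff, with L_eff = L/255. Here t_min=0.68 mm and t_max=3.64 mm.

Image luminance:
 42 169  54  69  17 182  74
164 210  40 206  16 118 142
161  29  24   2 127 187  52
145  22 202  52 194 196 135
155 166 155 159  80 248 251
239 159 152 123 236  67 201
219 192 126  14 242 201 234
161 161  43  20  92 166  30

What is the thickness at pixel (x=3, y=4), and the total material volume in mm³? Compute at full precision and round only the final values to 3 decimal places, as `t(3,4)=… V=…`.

span = t_max - t_min = 3.64 - 0.68 = 2.960
L(3,4) = 159, L_eff = 159/255 = 0.623529
t(3,4) = 3.64 - 2.960·0.623529 = 1.794
Σt over all 8·7 pixels = 252526/2125 ≈ 118.8357647
V = pitch²·Σt = 0.63²·252526/2125 = 47.166

t(3,4)=1.794 V=47.166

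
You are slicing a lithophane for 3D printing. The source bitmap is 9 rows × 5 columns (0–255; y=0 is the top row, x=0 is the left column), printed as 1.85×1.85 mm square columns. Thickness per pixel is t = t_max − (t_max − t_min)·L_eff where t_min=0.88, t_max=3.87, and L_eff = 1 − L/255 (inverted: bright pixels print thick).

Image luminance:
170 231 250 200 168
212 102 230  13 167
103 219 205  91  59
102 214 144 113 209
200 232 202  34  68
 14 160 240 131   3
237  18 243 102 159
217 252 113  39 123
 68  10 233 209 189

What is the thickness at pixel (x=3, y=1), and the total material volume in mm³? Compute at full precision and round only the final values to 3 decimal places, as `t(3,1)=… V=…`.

t(3,1)=1.032 V=404.325

span = t_max - t_min = 3.87 - 0.88 = 2.990
L(3,1) = 13, L_eff = 1 - 13/255 = 0.949020 (inverted)
t(3,1) = 3.87 - 2.990·0.949020 = 1.032
Σt over all 9·5 pixels = 88603/750 ≈ 118.1373333
V = pitch²·Σt = 1.85²·88603/750 = 404.325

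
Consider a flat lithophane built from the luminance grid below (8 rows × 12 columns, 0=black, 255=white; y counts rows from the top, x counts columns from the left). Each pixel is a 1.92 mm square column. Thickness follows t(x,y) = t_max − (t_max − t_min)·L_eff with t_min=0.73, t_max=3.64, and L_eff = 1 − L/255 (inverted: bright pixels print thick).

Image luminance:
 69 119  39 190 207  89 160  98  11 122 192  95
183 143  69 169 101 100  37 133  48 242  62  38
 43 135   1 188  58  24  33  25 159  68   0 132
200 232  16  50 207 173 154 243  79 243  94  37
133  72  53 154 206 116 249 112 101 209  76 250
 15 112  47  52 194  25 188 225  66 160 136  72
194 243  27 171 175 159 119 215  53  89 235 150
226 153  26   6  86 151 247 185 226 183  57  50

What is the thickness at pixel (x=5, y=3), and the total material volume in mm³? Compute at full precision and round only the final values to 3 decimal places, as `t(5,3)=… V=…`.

span = t_max - t_min = 3.64 - 0.73 = 2.910
L(5,3) = 173, L_eff = 1 - 173/255 = 0.321569 (inverted)
t(5,3) = 3.64 - 2.910·0.321569 = 2.704
Σt over all 8·12 pixels = 1736303/8500 ≈ 204.2709412
V = pitch²·Σt = 1.92²·1736303/8500 = 753.024

t(5,3)=2.704 V=753.024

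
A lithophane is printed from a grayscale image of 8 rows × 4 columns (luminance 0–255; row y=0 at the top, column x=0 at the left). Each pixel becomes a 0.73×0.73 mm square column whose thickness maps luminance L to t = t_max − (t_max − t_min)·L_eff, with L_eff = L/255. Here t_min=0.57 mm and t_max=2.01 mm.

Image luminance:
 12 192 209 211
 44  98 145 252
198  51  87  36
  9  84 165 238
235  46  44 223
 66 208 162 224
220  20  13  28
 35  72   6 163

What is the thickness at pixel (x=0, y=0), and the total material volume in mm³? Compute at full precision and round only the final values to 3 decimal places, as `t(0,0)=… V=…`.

span = t_max - t_min = 2.01 - 0.57 = 1.440
L(0,0) = 12, L_eff = 12/255 = 0.047059
t(0,0) = 2.01 - 1.440·0.047059 = 1.942
Σt over all 8·4 pixels = 91128/2125 ≈ 42.8837647
V = pitch²·Σt = 0.73²·91128/2125 = 22.853

t(0,0)=1.942 V=22.853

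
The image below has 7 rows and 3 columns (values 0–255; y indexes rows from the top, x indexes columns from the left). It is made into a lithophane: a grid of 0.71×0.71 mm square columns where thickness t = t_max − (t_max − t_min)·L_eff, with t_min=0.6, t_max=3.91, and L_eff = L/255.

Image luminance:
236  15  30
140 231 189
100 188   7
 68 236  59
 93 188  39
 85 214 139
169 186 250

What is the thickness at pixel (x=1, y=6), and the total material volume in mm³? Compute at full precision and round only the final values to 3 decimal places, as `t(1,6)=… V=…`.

span = t_max - t_min = 3.91 - 0.6 = 3.310
L(1,6) = 186, L_eff = 186/255 = 0.729412
t(1,6) = 3.91 - 3.310·0.729412 = 1.496
Σt over all 7·3 pixels = 382161/8500 ≈ 44.9601176
V = pitch²·Σt = 0.71²·382161/8500 = 22.664

t(1,6)=1.496 V=22.664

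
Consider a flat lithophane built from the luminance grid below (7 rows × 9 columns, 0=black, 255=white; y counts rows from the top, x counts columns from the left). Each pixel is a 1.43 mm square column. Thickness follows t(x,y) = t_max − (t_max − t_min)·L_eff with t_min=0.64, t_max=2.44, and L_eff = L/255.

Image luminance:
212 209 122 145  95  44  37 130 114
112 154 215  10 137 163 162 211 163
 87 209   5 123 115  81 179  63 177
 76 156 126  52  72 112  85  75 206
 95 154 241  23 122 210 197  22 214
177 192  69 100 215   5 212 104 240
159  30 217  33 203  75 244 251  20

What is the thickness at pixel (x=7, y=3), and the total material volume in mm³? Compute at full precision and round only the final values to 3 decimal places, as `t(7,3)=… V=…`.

t(7,3)=1.911 V=195.141

span = t_max - t_min = 2.44 - 0.64 = 1.800
L(7,3) = 75, L_eff = 75/255 = 0.294118
t(7,3) = 2.44 - 1.800·0.294118 = 1.911
Σt over all 7·9 pixels = 40557/425 ≈ 95.4282353
V = pitch²·Σt = 1.43²·40557/425 = 195.141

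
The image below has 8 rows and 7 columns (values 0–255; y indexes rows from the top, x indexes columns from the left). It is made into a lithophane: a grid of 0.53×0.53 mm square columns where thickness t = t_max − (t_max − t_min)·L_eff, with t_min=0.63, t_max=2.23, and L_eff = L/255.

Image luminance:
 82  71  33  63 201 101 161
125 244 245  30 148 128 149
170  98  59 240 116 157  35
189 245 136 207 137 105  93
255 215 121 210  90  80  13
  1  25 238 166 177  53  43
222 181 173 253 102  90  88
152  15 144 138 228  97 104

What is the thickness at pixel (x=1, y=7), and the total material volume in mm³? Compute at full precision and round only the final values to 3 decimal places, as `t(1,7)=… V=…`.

span = t_max - t_min = 2.23 - 0.63 = 1.600
L(1,7) = 15, L_eff = 15/255 = 0.058824
t(1,7) = 2.23 - 1.600·0.058824 = 2.136
Σt over all 8·7 pixels = 99686/1275 ≈ 78.1850980
V = pitch²·Σt = 0.53²·99686/1275 = 21.962

t(1,7)=2.136 V=21.962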